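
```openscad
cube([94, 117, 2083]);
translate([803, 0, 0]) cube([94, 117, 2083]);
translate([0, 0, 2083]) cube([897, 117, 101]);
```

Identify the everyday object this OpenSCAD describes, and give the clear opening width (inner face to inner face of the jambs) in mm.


A door frame. The clear opening width is 709 mm.

Two 2083 mm tall posts with a header on top — a door frame. The left jamb is 94 mm wide at x = 0; the right jamb starts at x = 803. The clear opening is 803 − 94 = 709 mm.


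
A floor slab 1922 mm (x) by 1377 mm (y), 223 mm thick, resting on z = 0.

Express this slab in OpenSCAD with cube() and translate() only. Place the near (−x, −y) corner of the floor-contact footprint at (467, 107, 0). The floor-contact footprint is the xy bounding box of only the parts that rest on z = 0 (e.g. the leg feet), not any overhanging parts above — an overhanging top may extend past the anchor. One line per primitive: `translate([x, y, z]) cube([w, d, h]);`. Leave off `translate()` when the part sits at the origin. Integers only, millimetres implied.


translate([467, 107, 0]) cube([1922, 1377, 223]);


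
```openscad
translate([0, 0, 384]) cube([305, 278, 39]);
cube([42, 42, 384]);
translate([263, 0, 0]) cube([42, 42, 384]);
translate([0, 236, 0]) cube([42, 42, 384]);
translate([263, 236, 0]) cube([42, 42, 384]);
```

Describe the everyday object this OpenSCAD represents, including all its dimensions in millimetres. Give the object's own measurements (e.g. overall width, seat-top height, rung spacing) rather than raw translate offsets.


A four-legged stool. The seat is a 305×278×39 mm slab whose top surface is at z = 423 mm; four square legs, each 42×42 mm in cross-section, run from the floor (z = 0) to the underside of the seat, each flush with a corner of the seat.


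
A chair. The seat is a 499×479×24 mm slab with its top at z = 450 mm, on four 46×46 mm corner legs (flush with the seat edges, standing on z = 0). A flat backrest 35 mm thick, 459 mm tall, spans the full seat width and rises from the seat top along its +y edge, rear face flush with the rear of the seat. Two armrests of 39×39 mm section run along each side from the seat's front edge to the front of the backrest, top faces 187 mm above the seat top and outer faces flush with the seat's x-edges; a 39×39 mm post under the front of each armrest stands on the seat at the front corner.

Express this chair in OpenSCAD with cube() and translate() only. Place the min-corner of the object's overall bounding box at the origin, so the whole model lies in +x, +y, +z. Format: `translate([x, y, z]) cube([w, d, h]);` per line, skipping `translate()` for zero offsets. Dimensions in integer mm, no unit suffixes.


// leg_h = 450 - 24 = 426
// arm post h = 187 - 39 = 148
translate([0, 0, 426]) cube([499, 479, 24]);
cube([46, 46, 426]);
translate([453, 0, 0]) cube([46, 46, 426]);
translate([0, 433, 0]) cube([46, 46, 426]);
translate([453, 433, 0]) cube([46, 46, 426]);
translate([0, 444, 450]) cube([499, 35, 459]);
translate([0, 0, 598]) cube([39, 444, 39]);
translate([460, 0, 598]) cube([39, 444, 39]);
translate([0, 0, 450]) cube([39, 39, 148]);
translate([460, 0, 450]) cube([39, 39, 148]);


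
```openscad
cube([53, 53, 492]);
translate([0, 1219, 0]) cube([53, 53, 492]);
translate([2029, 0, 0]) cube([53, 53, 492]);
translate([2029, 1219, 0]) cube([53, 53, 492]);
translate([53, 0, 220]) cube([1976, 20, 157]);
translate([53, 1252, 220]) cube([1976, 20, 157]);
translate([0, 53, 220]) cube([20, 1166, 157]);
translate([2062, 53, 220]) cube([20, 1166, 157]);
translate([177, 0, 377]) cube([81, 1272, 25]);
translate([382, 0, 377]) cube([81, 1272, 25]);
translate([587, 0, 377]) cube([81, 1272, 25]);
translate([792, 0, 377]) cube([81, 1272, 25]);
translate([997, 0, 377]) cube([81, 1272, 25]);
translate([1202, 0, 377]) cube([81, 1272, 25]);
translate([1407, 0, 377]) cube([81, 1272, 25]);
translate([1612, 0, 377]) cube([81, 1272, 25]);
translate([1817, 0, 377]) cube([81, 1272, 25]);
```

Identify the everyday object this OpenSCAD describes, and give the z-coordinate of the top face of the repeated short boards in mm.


A bed frame. The slat-top height is 402 mm.

Four posts, four rails, and a row of slats — a bed frame. Slats sit on the rails at z = 220 + 157 = 377; with slat thickness 25, the top is 402 mm.


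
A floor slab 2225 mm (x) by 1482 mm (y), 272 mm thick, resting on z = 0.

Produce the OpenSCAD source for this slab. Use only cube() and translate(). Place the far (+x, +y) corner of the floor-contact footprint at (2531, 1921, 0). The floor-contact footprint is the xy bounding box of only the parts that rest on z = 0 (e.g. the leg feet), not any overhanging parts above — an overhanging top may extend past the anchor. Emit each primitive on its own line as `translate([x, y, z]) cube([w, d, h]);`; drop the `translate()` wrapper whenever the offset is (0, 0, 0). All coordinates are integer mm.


translate([306, 439, 0]) cube([2225, 1482, 272]);


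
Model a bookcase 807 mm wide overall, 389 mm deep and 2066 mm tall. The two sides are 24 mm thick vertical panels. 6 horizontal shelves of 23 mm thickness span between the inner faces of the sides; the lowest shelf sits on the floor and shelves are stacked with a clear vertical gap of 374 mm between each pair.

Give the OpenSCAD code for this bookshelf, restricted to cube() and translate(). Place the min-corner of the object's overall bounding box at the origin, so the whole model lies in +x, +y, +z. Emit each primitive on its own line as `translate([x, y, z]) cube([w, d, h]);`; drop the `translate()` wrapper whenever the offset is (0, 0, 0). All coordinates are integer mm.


cube([24, 389, 2066]);
translate([783, 0, 0]) cube([24, 389, 2066]);
translate([24, 0, 0]) cube([759, 389, 23]);
translate([24, 0, 397]) cube([759, 389, 23]);
translate([24, 0, 794]) cube([759, 389, 23]);
translate([24, 0, 1191]) cube([759, 389, 23]);
translate([24, 0, 1588]) cube([759, 389, 23]);
translate([24, 0, 1985]) cube([759, 389, 23]);


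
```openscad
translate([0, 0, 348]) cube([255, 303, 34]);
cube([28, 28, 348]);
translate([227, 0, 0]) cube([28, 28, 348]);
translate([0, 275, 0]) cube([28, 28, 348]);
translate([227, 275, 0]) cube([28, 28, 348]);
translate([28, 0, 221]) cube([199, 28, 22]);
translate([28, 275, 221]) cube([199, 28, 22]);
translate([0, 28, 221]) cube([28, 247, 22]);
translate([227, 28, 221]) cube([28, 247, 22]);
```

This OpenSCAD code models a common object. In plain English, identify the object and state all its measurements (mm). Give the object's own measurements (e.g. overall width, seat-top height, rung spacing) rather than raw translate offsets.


A simple wooden stool: a rectangular seat 255 mm (x) by 303 mm (y), 34 mm thick, top face at z = 382 mm, on four square legs, each 28×28 mm in cross-section. The legs rest on z = 0, each flush with a corner of the seat. Four stretchers, 28 mm wide and 22 mm tall, connect adjacent legs with their undersides at z = 221 mm, each running between the inner faces of the legs it joins and aligned with the legs' outer faces on the other axis.


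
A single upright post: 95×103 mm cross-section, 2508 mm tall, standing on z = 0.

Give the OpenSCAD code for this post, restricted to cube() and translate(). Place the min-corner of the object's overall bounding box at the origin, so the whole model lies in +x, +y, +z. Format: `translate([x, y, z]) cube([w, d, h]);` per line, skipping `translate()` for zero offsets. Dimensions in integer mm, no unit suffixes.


cube([95, 103, 2508]);


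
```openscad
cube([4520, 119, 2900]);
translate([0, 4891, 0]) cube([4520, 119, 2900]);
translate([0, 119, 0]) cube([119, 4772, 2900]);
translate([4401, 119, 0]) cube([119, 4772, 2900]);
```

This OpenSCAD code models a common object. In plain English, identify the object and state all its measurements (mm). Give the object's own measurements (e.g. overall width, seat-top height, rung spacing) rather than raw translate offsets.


The wall frame of a small rectangular building: four walls, each 2900 mm tall and 119 mm thick, enclosing a footprint 4520 mm (x) by 5010 mm (y) outside-to-outside, with no floor or roof. The front and back walls (the −y and +y sides) span the full width; the two side walls fit between them.


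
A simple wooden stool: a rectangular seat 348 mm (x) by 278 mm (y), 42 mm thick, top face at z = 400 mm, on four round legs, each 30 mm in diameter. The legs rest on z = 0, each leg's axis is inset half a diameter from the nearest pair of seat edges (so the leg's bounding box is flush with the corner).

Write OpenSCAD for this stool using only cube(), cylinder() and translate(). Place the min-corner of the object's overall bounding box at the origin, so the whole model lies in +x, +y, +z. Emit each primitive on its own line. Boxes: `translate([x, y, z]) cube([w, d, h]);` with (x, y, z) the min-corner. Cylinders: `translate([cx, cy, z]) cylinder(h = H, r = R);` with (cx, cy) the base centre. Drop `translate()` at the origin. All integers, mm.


// leg_h = 400 - 42 = 358
translate([0, 0, 358]) cube([348, 278, 42]);
translate([15, 15, 0]) cylinder(h = 358, r = 15);
translate([333, 15, 0]) cylinder(h = 358, r = 15);
translate([15, 263, 0]) cylinder(h = 358, r = 15);
translate([333, 263, 0]) cylinder(h = 358, r = 15);


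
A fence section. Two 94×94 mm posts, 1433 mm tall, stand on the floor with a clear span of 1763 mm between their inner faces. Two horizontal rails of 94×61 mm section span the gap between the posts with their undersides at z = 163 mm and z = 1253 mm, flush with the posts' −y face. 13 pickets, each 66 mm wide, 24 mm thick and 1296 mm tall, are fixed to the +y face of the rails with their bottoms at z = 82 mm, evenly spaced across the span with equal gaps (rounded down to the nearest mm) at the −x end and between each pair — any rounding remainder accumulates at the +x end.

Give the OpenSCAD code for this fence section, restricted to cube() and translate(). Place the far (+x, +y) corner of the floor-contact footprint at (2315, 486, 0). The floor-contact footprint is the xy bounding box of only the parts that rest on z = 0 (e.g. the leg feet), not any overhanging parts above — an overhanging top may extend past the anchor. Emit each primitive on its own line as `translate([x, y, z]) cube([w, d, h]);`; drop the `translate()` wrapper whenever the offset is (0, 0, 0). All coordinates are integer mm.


translate([364, 392, 0]) cube([94, 94, 1433]);
translate([2221, 392, 0]) cube([94, 94, 1433]);
translate([458, 392, 163]) cube([1763, 94, 61]);
translate([458, 392, 1253]) cube([1763, 94, 61]);
translate([522, 486, 82]) cube([66, 24, 1296]);
translate([652, 486, 82]) cube([66, 24, 1296]);
translate([782, 486, 82]) cube([66, 24, 1296]);
translate([912, 486, 82]) cube([66, 24, 1296]);
translate([1042, 486, 82]) cube([66, 24, 1296]);
translate([1172, 486, 82]) cube([66, 24, 1296]);
translate([1302, 486, 82]) cube([66, 24, 1296]);
translate([1432, 486, 82]) cube([66, 24, 1296]);
translate([1562, 486, 82]) cube([66, 24, 1296]);
translate([1692, 486, 82]) cube([66, 24, 1296]);
translate([1822, 486, 82]) cube([66, 24, 1296]);
translate([1952, 486, 82]) cube([66, 24, 1296]);
translate([2082, 486, 82]) cube([66, 24, 1296]);


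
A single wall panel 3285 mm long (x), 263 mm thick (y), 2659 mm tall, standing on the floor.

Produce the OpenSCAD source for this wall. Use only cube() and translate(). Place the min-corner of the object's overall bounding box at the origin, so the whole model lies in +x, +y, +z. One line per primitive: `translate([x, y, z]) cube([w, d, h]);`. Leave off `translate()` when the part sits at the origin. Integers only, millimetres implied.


cube([3285, 263, 2659]);


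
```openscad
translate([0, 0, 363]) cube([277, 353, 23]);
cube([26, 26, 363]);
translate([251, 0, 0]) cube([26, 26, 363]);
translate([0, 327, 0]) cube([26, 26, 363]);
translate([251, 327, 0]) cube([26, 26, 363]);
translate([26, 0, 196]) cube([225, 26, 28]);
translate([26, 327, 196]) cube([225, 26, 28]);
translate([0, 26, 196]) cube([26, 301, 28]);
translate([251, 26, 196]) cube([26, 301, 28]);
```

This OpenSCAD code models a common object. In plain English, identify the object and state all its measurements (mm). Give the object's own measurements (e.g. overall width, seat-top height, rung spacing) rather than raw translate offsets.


A four-legged stool. The seat is a 277×353×23 mm slab whose top surface is at z = 386 mm; four square legs, each 26×26 mm in cross-section, run from the floor (z = 0) to the underside of the seat, each flush with a corner of the seat. Four stretchers, 26 mm wide and 28 mm tall, connect adjacent legs with their undersides at z = 196 mm, each running between the inner faces of the legs it joins and aligned with the legs' outer faces on the other axis.


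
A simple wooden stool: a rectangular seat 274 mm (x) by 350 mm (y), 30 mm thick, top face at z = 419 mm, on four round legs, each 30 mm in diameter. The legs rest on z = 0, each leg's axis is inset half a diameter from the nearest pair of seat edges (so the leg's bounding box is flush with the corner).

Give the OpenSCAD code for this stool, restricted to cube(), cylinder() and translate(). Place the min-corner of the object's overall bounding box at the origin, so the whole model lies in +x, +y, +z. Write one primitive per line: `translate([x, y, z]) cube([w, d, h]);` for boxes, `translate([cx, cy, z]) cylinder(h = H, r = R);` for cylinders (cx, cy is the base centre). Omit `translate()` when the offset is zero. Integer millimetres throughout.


translate([0, 0, 389]) cube([274, 350, 30]);
translate([15, 15, 0]) cylinder(h = 389, r = 15);
translate([259, 15, 0]) cylinder(h = 389, r = 15);
translate([15, 335, 0]) cylinder(h = 389, r = 15);
translate([259, 335, 0]) cylinder(h = 389, r = 15);


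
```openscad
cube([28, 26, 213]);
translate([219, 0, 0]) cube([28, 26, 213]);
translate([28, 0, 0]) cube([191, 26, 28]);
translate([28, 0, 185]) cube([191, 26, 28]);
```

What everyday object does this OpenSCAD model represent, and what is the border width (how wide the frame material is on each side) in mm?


A picture frame. The border width is 28 mm.

Four thin pieces enclosing a rectangular opening — a picture frame. The two full-height stiles are 213 mm tall; the top rail sits at z = 185 and is 28 mm tall, so the border above the opening is 213 − 185 = 28 mm, matching the stile x-width.


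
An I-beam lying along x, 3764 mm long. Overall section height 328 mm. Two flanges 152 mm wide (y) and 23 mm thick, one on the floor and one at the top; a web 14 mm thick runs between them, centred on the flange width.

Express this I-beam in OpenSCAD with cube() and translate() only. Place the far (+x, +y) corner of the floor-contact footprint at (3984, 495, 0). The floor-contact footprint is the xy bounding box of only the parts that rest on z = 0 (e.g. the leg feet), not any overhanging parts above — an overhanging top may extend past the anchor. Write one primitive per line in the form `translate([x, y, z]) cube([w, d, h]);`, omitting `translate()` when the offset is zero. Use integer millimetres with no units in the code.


translate([220, 343, 0]) cube([3764, 152, 23]);
translate([220, 412, 23]) cube([3764, 14, 282]);
translate([220, 343, 305]) cube([3764, 152, 23]);


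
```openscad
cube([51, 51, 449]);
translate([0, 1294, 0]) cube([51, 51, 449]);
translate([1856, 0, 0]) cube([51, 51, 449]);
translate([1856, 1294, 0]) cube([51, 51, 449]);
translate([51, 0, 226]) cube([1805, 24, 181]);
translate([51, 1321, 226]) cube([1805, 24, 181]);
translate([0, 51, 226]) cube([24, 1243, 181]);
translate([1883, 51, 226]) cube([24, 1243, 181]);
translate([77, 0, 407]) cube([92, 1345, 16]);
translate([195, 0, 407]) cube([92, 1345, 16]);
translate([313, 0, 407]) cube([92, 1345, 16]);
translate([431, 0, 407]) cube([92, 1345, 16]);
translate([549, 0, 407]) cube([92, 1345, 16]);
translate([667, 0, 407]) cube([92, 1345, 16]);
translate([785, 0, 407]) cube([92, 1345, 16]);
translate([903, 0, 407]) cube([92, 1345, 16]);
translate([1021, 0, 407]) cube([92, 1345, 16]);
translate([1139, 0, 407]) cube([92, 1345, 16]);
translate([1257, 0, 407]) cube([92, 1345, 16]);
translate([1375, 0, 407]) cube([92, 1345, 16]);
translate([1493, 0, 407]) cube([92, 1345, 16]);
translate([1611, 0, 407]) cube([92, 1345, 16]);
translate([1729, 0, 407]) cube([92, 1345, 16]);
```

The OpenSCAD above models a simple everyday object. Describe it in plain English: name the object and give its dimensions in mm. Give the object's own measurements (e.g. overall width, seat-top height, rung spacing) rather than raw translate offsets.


A bed frame 1907 mm long (x) by 1345 mm wide (y). Four 51×51 mm corner posts, 449 mm tall, at the corners of the footprint. Four rails of 24 mm thickness and 181 mm height run between adjacent posts with their undersides at z = 226 mm, their outer faces flush with the outside of the frame (the two x-running rails run between the posts' inner faces; the two y-running rails run between the posts' inner faces). 15 slats, each 92 mm wide (x) and 16 mm thick, lie across the top of the two x-running rails, running the full 1345 mm width of the frame in y; along x they sit between the end posts with a 26 mm gap after the −x posts and between neighbouring slats, leaving 35 mm before the +x posts.


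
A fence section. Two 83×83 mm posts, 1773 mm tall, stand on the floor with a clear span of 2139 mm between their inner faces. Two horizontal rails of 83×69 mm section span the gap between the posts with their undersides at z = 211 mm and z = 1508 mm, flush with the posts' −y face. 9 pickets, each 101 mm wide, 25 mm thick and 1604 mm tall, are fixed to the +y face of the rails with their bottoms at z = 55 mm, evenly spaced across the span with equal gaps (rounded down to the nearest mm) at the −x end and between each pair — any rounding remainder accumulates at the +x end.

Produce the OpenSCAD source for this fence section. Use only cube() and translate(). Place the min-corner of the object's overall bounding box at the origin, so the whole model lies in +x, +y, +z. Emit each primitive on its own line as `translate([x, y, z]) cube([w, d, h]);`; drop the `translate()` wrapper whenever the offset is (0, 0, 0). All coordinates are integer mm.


cube([83, 83, 1773]);
translate([2222, 0, 0]) cube([83, 83, 1773]);
translate([83, 0, 211]) cube([2139, 83, 69]);
translate([83, 0, 1508]) cube([2139, 83, 69]);
translate([206, 83, 55]) cube([101, 25, 1604]);
translate([430, 83, 55]) cube([101, 25, 1604]);
translate([654, 83, 55]) cube([101, 25, 1604]);
translate([878, 83, 55]) cube([101, 25, 1604]);
translate([1102, 83, 55]) cube([101, 25, 1604]);
translate([1326, 83, 55]) cube([101, 25, 1604]);
translate([1550, 83, 55]) cube([101, 25, 1604]);
translate([1774, 83, 55]) cube([101, 25, 1604]);
translate([1998, 83, 55]) cube([101, 25, 1604]);


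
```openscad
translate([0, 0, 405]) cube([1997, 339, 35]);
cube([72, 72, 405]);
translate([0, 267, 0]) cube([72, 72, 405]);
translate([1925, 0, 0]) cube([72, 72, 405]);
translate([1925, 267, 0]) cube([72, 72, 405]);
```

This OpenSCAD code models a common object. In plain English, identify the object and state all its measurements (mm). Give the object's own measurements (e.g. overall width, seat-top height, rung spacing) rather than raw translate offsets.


A long wooden bench with a 1997 mm (x) × 339 mm (y) seat, 35 mm thick, its top surface 440 mm above the floor. Four 72 mm square legs at the seat corners, flush with the edges, run from z = 0 to the seat underside.


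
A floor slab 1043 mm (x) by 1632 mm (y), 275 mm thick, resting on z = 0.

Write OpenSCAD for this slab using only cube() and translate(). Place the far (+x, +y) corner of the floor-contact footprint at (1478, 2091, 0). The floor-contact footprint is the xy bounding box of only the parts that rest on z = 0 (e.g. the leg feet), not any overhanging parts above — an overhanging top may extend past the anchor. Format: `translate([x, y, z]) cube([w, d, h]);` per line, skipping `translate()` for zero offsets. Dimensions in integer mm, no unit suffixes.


translate([435, 459, 0]) cube([1043, 1632, 275]);


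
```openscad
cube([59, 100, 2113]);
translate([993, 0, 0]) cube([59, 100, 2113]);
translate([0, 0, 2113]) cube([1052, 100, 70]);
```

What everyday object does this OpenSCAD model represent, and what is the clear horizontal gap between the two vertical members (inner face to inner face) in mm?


A door frame. The clear opening width is 934 mm.

Two 2113 mm tall posts with a header on top — a door frame. The left jamb is 59 mm wide at x = 0; the right jamb starts at x = 993. The clear opening is 993 − 59 = 934 mm.


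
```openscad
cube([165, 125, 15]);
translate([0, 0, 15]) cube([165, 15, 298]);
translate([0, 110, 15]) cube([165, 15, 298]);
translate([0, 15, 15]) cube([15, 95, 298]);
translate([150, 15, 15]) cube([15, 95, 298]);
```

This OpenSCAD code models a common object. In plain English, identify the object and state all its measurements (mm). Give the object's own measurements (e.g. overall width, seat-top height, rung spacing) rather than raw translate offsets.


An open-topped rectangular box: outside dimensions 165×125×313 mm, with a uniform wall and base thickness of 15 mm. The base is a full 165×125 slab on the floor; four walls sit on top of the base. The front and back walls (the −y and +y sides) span the full width; the two side walls fit between them.


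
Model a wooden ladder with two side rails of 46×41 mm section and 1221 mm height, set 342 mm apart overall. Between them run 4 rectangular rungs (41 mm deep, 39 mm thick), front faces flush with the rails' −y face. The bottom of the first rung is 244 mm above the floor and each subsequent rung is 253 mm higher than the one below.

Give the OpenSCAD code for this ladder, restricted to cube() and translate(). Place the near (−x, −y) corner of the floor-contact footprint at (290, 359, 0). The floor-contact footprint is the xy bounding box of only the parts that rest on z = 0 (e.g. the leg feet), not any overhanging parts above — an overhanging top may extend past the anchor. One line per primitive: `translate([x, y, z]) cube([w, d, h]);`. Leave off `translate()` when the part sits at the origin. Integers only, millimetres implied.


// rung span = 342 - 2*46 = 250
// rung[k] z = 244 + k*253
translate([290, 359, 0]) cube([46, 41, 1221]);
translate([586, 359, 0]) cube([46, 41, 1221]);
translate([336, 359, 244]) cube([250, 41, 39]);
translate([336, 359, 497]) cube([250, 41, 39]);
translate([336, 359, 750]) cube([250, 41, 39]);
translate([336, 359, 1003]) cube([250, 41, 39]);


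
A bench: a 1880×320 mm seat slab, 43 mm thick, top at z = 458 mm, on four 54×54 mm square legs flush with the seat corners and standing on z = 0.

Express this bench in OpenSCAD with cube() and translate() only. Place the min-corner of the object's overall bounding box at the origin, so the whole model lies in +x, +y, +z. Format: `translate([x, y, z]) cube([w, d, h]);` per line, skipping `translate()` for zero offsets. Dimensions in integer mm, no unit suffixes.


// leg_h = 458 − 43 = 415
translate([0, 0, 415]) cube([1880, 320, 43]);
cube([54, 54, 415]);
translate([0, 266, 0]) cube([54, 54, 415]);
translate([1826, 0, 0]) cube([54, 54, 415]);
translate([1826, 266, 0]) cube([54, 54, 415]);


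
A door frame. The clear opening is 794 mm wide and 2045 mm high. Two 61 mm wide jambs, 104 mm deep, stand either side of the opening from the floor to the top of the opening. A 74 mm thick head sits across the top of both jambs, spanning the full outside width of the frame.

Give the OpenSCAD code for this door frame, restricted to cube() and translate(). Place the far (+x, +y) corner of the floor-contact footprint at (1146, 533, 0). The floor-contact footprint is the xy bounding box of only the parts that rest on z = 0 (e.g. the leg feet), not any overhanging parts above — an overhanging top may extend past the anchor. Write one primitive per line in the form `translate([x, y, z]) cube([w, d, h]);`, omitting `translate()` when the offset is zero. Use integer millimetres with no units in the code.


translate([230, 429, 0]) cube([61, 104, 2045]);
translate([1085, 429, 0]) cube([61, 104, 2045]);
translate([230, 429, 2045]) cube([916, 104, 74]);


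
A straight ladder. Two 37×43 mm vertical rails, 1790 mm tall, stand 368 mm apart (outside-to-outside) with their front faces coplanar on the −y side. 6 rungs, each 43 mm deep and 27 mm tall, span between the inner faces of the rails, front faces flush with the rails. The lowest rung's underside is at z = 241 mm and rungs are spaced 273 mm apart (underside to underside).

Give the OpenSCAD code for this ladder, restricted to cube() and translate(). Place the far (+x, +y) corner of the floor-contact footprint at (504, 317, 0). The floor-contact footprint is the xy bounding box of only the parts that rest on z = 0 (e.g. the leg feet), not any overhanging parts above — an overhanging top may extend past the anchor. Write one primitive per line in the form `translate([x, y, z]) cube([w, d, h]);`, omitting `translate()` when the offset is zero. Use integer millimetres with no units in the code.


translate([136, 274, 0]) cube([37, 43, 1790]);
translate([467, 274, 0]) cube([37, 43, 1790]);
translate([173, 274, 241]) cube([294, 43, 27]);
translate([173, 274, 514]) cube([294, 43, 27]);
translate([173, 274, 787]) cube([294, 43, 27]);
translate([173, 274, 1060]) cube([294, 43, 27]);
translate([173, 274, 1333]) cube([294, 43, 27]);
translate([173, 274, 1606]) cube([294, 43, 27]);


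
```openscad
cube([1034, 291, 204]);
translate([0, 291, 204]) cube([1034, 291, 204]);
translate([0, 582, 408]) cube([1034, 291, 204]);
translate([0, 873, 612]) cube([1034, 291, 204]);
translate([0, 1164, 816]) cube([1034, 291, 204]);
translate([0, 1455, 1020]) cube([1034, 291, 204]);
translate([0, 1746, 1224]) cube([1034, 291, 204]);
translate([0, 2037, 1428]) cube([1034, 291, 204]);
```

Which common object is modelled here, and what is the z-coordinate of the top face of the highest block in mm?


A staircase. The total rise is 1632 mm.

8 identical blocks, each offset up and back from the previous — a staircase. Each step is 204 mm tall and there are 8 of them, so the total rise is 8 × 204 = 1632 mm.


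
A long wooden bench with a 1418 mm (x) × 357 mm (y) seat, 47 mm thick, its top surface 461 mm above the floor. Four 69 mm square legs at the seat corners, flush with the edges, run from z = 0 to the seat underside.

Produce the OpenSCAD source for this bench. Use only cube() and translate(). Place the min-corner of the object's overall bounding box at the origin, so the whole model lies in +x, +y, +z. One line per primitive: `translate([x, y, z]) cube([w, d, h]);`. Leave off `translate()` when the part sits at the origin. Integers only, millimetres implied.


// leg_h = 461 − 47 = 414
translate([0, 0, 414]) cube([1418, 357, 47]);
cube([69, 69, 414]);
translate([0, 288, 0]) cube([69, 69, 414]);
translate([1349, 0, 0]) cube([69, 69, 414]);
translate([1349, 288, 0]) cube([69, 69, 414]);


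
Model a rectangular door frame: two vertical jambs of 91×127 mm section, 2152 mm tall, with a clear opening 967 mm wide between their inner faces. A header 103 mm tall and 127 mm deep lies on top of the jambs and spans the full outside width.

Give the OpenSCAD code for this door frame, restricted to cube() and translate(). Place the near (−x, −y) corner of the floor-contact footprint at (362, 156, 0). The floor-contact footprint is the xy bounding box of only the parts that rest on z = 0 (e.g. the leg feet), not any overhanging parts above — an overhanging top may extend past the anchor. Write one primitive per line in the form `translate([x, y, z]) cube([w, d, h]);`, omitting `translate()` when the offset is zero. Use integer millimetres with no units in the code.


translate([362, 156, 0]) cube([91, 127, 2152]);
translate([1420, 156, 0]) cube([91, 127, 2152]);
translate([362, 156, 2152]) cube([1149, 127, 103]);


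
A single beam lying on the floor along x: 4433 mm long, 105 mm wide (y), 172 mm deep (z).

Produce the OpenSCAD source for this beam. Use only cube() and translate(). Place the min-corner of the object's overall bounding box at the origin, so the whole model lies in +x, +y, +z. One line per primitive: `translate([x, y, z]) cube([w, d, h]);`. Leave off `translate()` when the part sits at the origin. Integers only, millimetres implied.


cube([4433, 105, 172]);


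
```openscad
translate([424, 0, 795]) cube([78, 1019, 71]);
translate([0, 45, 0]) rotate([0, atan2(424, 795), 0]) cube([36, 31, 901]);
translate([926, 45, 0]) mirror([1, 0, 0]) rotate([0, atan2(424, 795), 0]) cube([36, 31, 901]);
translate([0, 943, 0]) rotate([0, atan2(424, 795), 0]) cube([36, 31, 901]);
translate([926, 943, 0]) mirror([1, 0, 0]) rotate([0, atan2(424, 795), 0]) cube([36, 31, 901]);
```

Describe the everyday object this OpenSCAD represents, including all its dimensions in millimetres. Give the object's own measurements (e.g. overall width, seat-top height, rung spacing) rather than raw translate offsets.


A sawhorse. A 78×1019×71 mm beam (x, y, z) sits on two A-frame leg pairs. Each pair is two raked legs of 36×31 mm section (31 mm along y) splaying symmetrically in x. Each leg rises 795 mm vertically over 424 mm of horizontal reach and is 901 mm long along its own axis. Every leg's outer bottom edge rests on the floor and its outer top edge meets a bottom edge of the beam — the left legs (tilting toward +x) meet the beam's −x bottom edge, the right legs (their mirror images, tilting toward −x) meet its +x bottom edge — so the leg tops tuck under the beam, the beam's underside is 795 mm above the floor, and the feet are 926 mm apart outside-to-outside with the beam centred between them. The two leg pairs are set in 45 mm from either end of the beam.


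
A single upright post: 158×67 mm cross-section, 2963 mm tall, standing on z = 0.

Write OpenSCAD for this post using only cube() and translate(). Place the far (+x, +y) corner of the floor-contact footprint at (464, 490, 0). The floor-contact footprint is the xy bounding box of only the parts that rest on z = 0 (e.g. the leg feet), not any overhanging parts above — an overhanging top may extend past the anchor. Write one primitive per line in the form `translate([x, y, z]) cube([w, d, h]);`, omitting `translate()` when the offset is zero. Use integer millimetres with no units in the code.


translate([306, 423, 0]) cube([158, 67, 2963]);


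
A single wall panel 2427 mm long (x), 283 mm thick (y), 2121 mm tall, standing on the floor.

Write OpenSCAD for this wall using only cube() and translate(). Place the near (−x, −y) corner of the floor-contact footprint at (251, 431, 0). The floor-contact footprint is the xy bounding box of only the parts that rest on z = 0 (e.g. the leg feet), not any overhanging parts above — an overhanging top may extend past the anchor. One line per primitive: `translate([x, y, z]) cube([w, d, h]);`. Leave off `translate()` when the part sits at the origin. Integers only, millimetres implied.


translate([251, 431, 0]) cube([2427, 283, 2121]);


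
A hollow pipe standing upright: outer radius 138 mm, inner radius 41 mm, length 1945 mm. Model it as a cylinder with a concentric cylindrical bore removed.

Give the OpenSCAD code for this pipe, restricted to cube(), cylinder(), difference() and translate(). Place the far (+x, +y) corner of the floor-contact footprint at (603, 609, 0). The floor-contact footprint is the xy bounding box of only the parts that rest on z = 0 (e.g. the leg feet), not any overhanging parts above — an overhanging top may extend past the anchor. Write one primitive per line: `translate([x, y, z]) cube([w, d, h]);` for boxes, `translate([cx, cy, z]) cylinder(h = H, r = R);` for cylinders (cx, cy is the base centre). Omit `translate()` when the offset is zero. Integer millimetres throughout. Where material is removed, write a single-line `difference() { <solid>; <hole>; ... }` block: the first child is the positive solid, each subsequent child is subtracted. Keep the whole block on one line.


difference() { translate([465, 471, 0]) cylinder(h = 1945, r = 138); translate([465, 471, 0]) cylinder(h = 1945, r = 41); }


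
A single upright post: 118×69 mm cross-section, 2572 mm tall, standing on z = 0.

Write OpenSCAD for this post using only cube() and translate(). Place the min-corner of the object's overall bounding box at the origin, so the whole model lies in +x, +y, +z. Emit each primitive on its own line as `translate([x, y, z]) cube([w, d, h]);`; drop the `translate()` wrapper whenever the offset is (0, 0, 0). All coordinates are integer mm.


cube([118, 69, 2572]);


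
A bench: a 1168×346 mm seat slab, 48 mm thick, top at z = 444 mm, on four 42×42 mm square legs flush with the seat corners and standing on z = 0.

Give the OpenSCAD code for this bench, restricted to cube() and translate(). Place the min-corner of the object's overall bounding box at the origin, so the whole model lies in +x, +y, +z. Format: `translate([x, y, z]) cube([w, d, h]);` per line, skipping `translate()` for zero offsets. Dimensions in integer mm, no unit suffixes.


translate([0, 0, 396]) cube([1168, 346, 48]);
cube([42, 42, 396]);
translate([0, 304, 0]) cube([42, 42, 396]);
translate([1126, 0, 0]) cube([42, 42, 396]);
translate([1126, 304, 0]) cube([42, 42, 396]);


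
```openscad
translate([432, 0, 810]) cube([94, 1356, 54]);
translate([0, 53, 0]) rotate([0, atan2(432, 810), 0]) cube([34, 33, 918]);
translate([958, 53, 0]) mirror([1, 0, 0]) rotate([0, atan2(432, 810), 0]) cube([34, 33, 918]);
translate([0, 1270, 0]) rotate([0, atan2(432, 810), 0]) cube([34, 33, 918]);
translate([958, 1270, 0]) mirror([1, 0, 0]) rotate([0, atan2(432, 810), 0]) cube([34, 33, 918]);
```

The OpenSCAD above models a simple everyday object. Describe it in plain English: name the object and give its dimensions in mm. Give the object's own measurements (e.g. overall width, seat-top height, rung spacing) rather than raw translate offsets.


A sawhorse. A 94×1356×54 mm beam (x, y, z) sits on two A-frame leg pairs. Each pair is two raked legs of 34×33 mm section (33 mm along y) splaying symmetrically in x. Each leg rises 810 mm vertically over 432 mm of horizontal reach and is 918 mm long along its own axis. Every leg's outer bottom edge rests on the floor and its outer top edge meets a bottom edge of the beam — the left legs (tilting toward +x) meet the beam's −x bottom edge, the right legs (their mirror images, tilting toward −x) meet its +x bottom edge — so the leg tops tuck under the beam, the beam's underside is 810 mm above the floor, and the feet are 958 mm apart outside-to-outside with the beam centred between them. The two leg pairs are set in 53 mm from either end of the beam.


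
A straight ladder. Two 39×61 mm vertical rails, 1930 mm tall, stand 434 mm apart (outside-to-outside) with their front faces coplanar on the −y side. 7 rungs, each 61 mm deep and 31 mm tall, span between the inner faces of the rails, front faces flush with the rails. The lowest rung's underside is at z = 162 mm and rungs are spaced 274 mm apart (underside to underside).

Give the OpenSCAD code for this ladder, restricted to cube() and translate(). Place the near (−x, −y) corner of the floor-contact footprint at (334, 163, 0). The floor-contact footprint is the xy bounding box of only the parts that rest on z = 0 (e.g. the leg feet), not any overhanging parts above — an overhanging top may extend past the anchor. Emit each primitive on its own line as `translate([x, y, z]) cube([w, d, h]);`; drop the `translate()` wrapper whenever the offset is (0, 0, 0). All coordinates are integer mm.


translate([334, 163, 0]) cube([39, 61, 1930]);
translate([729, 163, 0]) cube([39, 61, 1930]);
translate([373, 163, 162]) cube([356, 61, 31]);
translate([373, 163, 436]) cube([356, 61, 31]);
translate([373, 163, 710]) cube([356, 61, 31]);
translate([373, 163, 984]) cube([356, 61, 31]);
translate([373, 163, 1258]) cube([356, 61, 31]);
translate([373, 163, 1532]) cube([356, 61, 31]);
translate([373, 163, 1806]) cube([356, 61, 31]);


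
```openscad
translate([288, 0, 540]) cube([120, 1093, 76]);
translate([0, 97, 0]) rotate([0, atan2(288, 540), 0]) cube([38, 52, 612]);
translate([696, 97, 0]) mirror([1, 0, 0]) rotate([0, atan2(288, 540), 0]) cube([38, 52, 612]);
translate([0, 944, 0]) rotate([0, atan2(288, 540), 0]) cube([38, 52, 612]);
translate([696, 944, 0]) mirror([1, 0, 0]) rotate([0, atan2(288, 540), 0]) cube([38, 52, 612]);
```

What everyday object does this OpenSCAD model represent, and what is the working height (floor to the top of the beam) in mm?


A sawhorse. The overall height is 616 mm.

A beam across two mirrored pairs of raked legs — a sawhorse. The beam's underside is at z = 540 (matching the legs' vertical rise in atan2(288, 540)) and the beam is 76 mm tall, so its top is at 540 + 76 = 616 mm. The raked legs top out at the beam's underside, so that is the highest point.


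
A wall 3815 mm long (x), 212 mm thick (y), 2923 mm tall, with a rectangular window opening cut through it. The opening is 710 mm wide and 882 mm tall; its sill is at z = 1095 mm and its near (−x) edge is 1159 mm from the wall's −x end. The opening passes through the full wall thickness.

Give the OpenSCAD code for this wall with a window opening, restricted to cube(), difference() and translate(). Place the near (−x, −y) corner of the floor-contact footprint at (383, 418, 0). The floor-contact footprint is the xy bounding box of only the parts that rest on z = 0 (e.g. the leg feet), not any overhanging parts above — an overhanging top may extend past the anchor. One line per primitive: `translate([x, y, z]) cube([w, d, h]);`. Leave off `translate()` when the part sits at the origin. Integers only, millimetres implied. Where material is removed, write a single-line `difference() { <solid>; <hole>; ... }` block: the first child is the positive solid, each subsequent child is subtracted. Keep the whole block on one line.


difference() { translate([383, 418, 0]) cube([3815, 212, 2923]); translate([1542, 418, 1095]) cube([710, 212, 882]); }


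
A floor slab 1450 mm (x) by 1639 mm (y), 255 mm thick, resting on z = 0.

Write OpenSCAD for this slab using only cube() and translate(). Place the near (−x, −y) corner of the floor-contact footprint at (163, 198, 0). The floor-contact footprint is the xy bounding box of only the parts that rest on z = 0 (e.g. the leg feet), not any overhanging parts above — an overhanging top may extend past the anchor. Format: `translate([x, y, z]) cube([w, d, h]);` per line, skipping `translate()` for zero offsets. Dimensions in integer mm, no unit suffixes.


translate([163, 198, 0]) cube([1450, 1639, 255]);


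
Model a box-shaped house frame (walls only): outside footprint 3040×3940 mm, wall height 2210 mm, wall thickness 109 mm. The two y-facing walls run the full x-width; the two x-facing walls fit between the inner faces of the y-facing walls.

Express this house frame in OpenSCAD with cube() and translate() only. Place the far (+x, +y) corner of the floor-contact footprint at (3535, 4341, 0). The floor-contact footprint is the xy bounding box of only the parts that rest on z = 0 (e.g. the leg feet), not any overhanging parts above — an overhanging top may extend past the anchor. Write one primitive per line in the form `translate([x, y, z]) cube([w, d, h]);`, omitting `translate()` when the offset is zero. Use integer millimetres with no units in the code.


translate([495, 401, 0]) cube([3040, 109, 2210]);
translate([495, 4232, 0]) cube([3040, 109, 2210]);
translate([495, 510, 0]) cube([109, 3722, 2210]);
translate([3426, 510, 0]) cube([109, 3722, 2210]);


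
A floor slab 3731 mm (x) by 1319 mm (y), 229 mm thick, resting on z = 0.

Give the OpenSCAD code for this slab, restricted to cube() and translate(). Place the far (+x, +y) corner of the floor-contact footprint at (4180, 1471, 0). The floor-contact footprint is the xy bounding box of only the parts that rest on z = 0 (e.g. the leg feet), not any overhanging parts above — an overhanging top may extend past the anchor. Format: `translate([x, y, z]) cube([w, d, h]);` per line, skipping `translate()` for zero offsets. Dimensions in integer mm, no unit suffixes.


translate([449, 152, 0]) cube([3731, 1319, 229]);
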